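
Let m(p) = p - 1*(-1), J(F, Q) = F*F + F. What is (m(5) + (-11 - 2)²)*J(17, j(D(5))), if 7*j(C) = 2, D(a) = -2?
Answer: 53550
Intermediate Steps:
j(C) = 2/7 (j(C) = (⅐)*2 = 2/7)
J(F, Q) = F + F² (J(F, Q) = F² + F = F + F²)
m(p) = 1 + p (m(p) = p + 1 = 1 + p)
(m(5) + (-11 - 2)²)*J(17, j(D(5))) = ((1 + 5) + (-11 - 2)²)*(17*(1 + 17)) = (6 + (-13)²)*(17*18) = (6 + 169)*306 = 175*306 = 53550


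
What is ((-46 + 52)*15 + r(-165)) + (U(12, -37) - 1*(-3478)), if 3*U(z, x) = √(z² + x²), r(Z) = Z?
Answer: 3403 + √1513/3 ≈ 3416.0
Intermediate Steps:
U(z, x) = √(x² + z²)/3 (U(z, x) = √(z² + x²)/3 = √(x² + z²)/3)
((-46 + 52)*15 + r(-165)) + (U(12, -37) - 1*(-3478)) = ((-46 + 52)*15 - 165) + (√((-37)² + 12²)/3 - 1*(-3478)) = (6*15 - 165) + (√(1369 + 144)/3 + 3478) = (90 - 165) + (√1513/3 + 3478) = -75 + (3478 + √1513/3) = 3403 + √1513/3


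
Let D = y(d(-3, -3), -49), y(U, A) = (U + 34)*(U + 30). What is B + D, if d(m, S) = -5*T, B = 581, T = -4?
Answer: 3281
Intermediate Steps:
d(m, S) = 20 (d(m, S) = -5*(-4) = 20)
y(U, A) = (30 + U)*(34 + U) (y(U, A) = (34 + U)*(30 + U) = (30 + U)*(34 + U))
D = 2700 (D = 1020 + 20² + 64*20 = 1020 + 400 + 1280 = 2700)
B + D = 581 + 2700 = 3281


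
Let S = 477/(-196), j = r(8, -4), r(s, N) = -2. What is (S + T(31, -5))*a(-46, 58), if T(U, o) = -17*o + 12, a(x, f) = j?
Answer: -18535/98 ≈ -189.13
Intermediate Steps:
j = -2
a(x, f) = -2
T(U, o) = 12 - 17*o
S = -477/196 (S = 477*(-1/196) = -477/196 ≈ -2.4337)
(S + T(31, -5))*a(-46, 58) = (-477/196 + (12 - 17*(-5)))*(-2) = (-477/196 + (12 + 85))*(-2) = (-477/196 + 97)*(-2) = (18535/196)*(-2) = -18535/98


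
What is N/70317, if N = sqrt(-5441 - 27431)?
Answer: 2*I*sqrt(8218)/70317 ≈ 0.0025784*I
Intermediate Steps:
N = 2*I*sqrt(8218) (N = sqrt(-32872) = 2*I*sqrt(8218) ≈ 181.31*I)
N/70317 = (2*I*sqrt(8218))/70317 = (2*I*sqrt(8218))*(1/70317) = 2*I*sqrt(8218)/70317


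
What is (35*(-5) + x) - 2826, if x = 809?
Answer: -2192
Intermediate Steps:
(35*(-5) + x) - 2826 = (35*(-5) + 809) - 2826 = (-175 + 809) - 2826 = 634 - 2826 = -2192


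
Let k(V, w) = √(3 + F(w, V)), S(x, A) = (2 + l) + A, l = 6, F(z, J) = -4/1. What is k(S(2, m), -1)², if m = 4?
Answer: -1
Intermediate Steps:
F(z, J) = -4 (F(z, J) = -4*1 = -4)
S(x, A) = 8 + A (S(x, A) = (2 + 6) + A = 8 + A)
k(V, w) = I (k(V, w) = √(3 - 4) = √(-1) = I)
k(S(2, m), -1)² = I² = -1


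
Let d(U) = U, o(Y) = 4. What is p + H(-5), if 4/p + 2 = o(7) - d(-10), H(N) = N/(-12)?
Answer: ¾ ≈ 0.75000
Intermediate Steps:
H(N) = -N/12 (H(N) = N*(-1/12) = -N/12)
p = ⅓ (p = 4/(-2 + (4 - 1*(-10))) = 4/(-2 + (4 + 10)) = 4/(-2 + 14) = 4/12 = 4*(1/12) = ⅓ ≈ 0.33333)
p + H(-5) = ⅓ - 1/12*(-5) = ⅓ + 5/12 = ¾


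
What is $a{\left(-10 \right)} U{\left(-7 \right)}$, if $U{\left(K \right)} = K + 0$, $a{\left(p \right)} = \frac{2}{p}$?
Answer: $\frac{7}{5} \approx 1.4$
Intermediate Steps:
$U{\left(K \right)} = K$
$a{\left(-10 \right)} U{\left(-7 \right)} = \frac{2}{-10} \left(-7\right) = 2 \left(- \frac{1}{10}\right) \left(-7\right) = \left(- \frac{1}{5}\right) \left(-7\right) = \frac{7}{5}$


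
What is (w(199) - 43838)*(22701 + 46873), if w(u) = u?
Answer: -3036139786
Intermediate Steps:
(w(199) - 43838)*(22701 + 46873) = (199 - 43838)*(22701 + 46873) = -43639*69574 = -3036139786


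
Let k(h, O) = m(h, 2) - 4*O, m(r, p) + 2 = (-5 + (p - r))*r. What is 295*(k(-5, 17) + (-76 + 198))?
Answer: 12390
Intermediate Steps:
m(r, p) = -2 + r*(-5 + p - r) (m(r, p) = -2 + (-5 + (p - r))*r = -2 + (-5 + p - r)*r = -2 + r*(-5 + p - r))
k(h, O) = -2 - h² - 4*O - 3*h (k(h, O) = (-2 - h² - 5*h + 2*h) - 4*O = (-2 - h² - 3*h) - 4*O = -2 - h² - 4*O - 3*h)
295*(k(-5, 17) + (-76 + 198)) = 295*((-2 - 1*(-5)² - 4*17 - 3*(-5)) + (-76 + 198)) = 295*((-2 - 1*25 - 68 + 15) + 122) = 295*((-2 - 25 - 68 + 15) + 122) = 295*(-80 + 122) = 295*42 = 12390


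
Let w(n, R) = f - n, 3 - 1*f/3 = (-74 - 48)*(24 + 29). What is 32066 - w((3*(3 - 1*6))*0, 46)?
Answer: 12659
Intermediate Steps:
f = 19407 (f = 9 - 3*(-74 - 48)*(24 + 29) = 9 - (-366)*53 = 9 - 3*(-6466) = 9 + 19398 = 19407)
w(n, R) = 19407 - n
32066 - w((3*(3 - 1*6))*0, 46) = 32066 - (19407 - 3*(3 - 1*6)*0) = 32066 - (19407 - 3*(3 - 6)*0) = 32066 - (19407 - 3*(-3)*0) = 32066 - (19407 - (-9)*0) = 32066 - (19407 - 1*0) = 32066 - (19407 + 0) = 32066 - 1*19407 = 32066 - 19407 = 12659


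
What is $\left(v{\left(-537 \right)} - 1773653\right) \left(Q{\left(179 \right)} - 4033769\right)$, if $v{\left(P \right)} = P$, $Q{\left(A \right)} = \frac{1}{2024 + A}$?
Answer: $\frac{15766149784734140}{2203} \approx 7.1567 \cdot 10^{12}$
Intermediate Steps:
$\left(v{\left(-537 \right)} - 1773653\right) \left(Q{\left(179 \right)} - 4033769\right) = \left(-537 - 1773653\right) \left(\frac{1}{2024 + 179} - 4033769\right) = - 1774190 \left(\frac{1}{2203} - 4033769\right) = \left(-1774190\right) \left(- \frac{8886393106}{2203}\right) = \frac{15766149784734140}{2203}$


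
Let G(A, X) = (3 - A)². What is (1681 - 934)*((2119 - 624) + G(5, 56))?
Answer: 1119753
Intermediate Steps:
(1681 - 934)*((2119 - 624) + G(5, 56)) = (1681 - 934)*((2119 - 624) + (-3 + 5)²) = 747*(1495 + 2²) = 747*(1495 + 4) = 747*1499 = 1119753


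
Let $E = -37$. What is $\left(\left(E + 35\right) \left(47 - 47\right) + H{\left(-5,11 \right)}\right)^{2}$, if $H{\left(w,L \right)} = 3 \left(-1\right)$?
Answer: $9$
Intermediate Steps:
$H{\left(w,L \right)} = -3$
$\left(\left(E + 35\right) \left(47 - 47\right) + H{\left(-5,11 \right)}\right)^{2} = \left(\left(-37 + 35\right) \left(47 - 47\right) - 3\right)^{2} = \left(\left(-2\right) 0 - 3\right)^{2} = \left(0 - 3\right)^{2} = \left(-3\right)^{2} = 9$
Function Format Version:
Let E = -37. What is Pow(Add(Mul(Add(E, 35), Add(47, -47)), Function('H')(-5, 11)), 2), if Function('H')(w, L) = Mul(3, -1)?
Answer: 9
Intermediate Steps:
Function('H')(w, L) = -3
Pow(Add(Mul(Add(E, 35), Add(47, -47)), Function('H')(-5, 11)), 2) = Pow(Add(Mul(Add(-37, 35), Add(47, -47)), -3), 2) = Pow(Add(Mul(-2, 0), -3), 2) = Pow(Add(0, -3), 2) = Pow(-3, 2) = 9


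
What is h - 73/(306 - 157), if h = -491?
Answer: -73232/149 ≈ -491.49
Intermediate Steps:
h - 73/(306 - 157) = -491 - 73/(306 - 157) = -491 - 73/149 = -73232/149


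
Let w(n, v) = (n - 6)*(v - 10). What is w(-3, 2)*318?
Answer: 22896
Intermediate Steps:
w(n, v) = (-10 + v)*(-6 + n) (w(n, v) = (-6 + n)*(-10 + v) = (-10 + v)*(-6 + n))
w(-3, 2)*318 = (60 - 10*(-3) - 6*2 - 3*2)*318 = (60 + 30 - 12 - 6)*318 = 72*318 = 22896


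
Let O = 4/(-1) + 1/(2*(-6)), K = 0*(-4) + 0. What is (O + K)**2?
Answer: 2401/144 ≈ 16.674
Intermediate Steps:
K = 0 (K = 0 + 0 = 0)
O = -49/12 (O = 4*(-1) + (1/2)*(-1/6) = -4 - 1/12 = -49/12 ≈ -4.0833)
(O + K)**2 = (-49/12 + 0)**2 = (-49/12)**2 = 2401/144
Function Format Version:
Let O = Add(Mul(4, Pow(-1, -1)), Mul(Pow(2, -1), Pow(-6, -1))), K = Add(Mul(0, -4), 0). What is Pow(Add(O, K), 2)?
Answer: Rational(2401, 144) ≈ 16.674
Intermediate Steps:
K = 0 (K = Add(0, 0) = 0)
O = Rational(-49, 12) (O = Add(Mul(4, -1), Mul(Rational(1, 2), Rational(-1, 6))) = Add(-4, Rational(-1, 12)) = Rational(-49, 12) ≈ -4.0833)
Pow(Add(O, K), 2) = Pow(Add(Rational(-49, 12), 0), 2) = Pow(Rational(-49, 12), 2) = Rational(2401, 144)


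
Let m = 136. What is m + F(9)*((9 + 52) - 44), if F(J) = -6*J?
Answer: -782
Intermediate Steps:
m + F(9)*((9 + 52) - 44) = 136 + (-6*9)*((9 + 52) - 44) = 136 - 54*(61 - 44) = 136 - 54*17 = 136 - 918 = -782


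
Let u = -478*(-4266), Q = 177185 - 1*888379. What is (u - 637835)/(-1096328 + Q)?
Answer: -1401313/1807522 ≈ -0.77527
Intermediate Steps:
Q = -711194 (Q = 177185 - 888379 = -711194)
u = 2039148
(u - 637835)/(-1096328 + Q) = (2039148 - 637835)/(-1096328 - 711194) = 1401313/(-1807522) = 1401313*(-1/1807522) = -1401313/1807522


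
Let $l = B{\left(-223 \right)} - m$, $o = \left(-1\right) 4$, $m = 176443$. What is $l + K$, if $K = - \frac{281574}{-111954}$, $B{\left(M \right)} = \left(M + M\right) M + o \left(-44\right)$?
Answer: $- \frac{1433132202}{18659} \approx -76807.0$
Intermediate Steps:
$o = -4$
$B{\left(M \right)} = 176 + 2 M^{2}$ ($B{\left(M \right)} = \left(M + M\right) M - -176 = 2 M M + 176 = 2 M^{2} + 176 = 176 + 2 M^{2}$)
$l = -76809$ ($l = \left(176 + 2 \left(-223\right)^{2}\right) - 176443 = \left(176 + 2 \cdot 49729\right) - 176443 = \left(176 + 99458\right) - 176443 = 99634 - 176443 = -76809$)
$K = \frac{46929}{18659}$ ($K = \left(-281574\right) \left(- \frac{1}{111954}\right) = \frac{46929}{18659} \approx 2.5151$)
$l + K = -76809 + \frac{46929}{18659} = - \frac{1433132202}{18659}$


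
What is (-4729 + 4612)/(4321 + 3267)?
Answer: -117/7588 ≈ -0.015419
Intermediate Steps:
(-4729 + 4612)/(4321 + 3267) = -117/7588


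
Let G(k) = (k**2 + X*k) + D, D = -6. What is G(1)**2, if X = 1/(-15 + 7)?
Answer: 1681/64 ≈ 26.266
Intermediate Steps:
X = -1/8 (X = 1/(-8) = -1/8 ≈ -0.12500)
G(k) = -6 + k**2 - k/8 (G(k) = (k**2 - k/8) - 6 = -6 + k**2 - k/8)
G(1)**2 = (-6 + 1**2 - 1/8*1)**2 = (-6 + 1 - 1/8)**2 = (-41/8)**2 = 1681/64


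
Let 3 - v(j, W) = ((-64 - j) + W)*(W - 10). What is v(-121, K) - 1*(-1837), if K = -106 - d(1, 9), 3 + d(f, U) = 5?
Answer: -4178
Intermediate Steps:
d(f, U) = 2 (d(f, U) = -3 + 5 = 2)
K = -108 (K = -106 - 1*2 = -106 - 2 = -108)
v(j, W) = 3 - (-10 + W)*(-64 + W - j) (v(j, W) = 3 - ((-64 - j) + W)*(W - 10) = 3 - (-64 + W - j)*(-10 + W) = 3 - (-10 + W)*(-64 + W - j))
v(-121, K) - 1*(-1837) = (-637 - 1*(-108)**2 - 10*(-121) + 74*(-108) - 108*(-121)) - 1*(-1837) = (-637 - 1*11664 + 1210 - 7992 + 13068) + 1837 = (-637 - 11664 + 1210 - 7992 + 13068) + 1837 = -6015 + 1837 = -4178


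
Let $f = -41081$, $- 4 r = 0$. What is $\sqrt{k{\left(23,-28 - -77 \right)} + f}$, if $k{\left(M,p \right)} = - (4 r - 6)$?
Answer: $5 i \sqrt{1643} \approx 202.67 i$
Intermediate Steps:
$r = 0$ ($r = \left(- \frac{1}{4}\right) 0 = 0$)
$k{\left(M,p \right)} = 6$ ($k{\left(M,p \right)} = - (4 \cdot 0 - 6) = - (0 - 6) = \left(-1\right) \left(-6\right) = 6$)
$\sqrt{k{\left(23,-28 - -77 \right)} + f} = \sqrt{6 - 41081} = \sqrt{-41075} = 5 i \sqrt{1643}$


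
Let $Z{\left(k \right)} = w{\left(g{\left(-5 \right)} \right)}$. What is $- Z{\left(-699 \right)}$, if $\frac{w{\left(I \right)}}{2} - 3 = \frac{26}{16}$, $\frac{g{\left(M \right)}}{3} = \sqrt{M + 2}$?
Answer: $- \frac{37}{4} \approx -9.25$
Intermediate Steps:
$g{\left(M \right)} = 3 \sqrt{2 + M}$ ($g{\left(M \right)} = 3 \sqrt{M + 2} = 3 \sqrt{2 + M}$)
$w{\left(I \right)} = \frac{37}{4}$ ($w{\left(I \right)} = 6 + 2 \cdot \frac{26}{16} = 6 + 2 \cdot 26 \cdot \frac{1}{16} = 6 + 2 \cdot \frac{13}{8} = 6 + \frac{13}{4} = \frac{37}{4}$)
$Z{\left(k \right)} = \frac{37}{4}$
$- Z{\left(-699 \right)} = \left(-1\right) \frac{37}{4} = - \frac{37}{4}$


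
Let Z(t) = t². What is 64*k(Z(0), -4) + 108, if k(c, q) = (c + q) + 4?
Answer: 108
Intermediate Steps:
k(c, q) = 4 + c + q
64*k(Z(0), -4) + 108 = 64*(4 + 0² - 4) + 108 = 64*(4 + 0 - 4) + 108 = 64*0 + 108 = 0 + 108 = 108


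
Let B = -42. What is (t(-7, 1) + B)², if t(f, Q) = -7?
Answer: 2401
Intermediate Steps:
(t(-7, 1) + B)² = (-7 - 42)² = (-49)² = 2401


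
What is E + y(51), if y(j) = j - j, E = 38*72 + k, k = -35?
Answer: 2701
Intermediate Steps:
E = 2701 (E = 38*72 - 35 = 2736 - 35 = 2701)
y(j) = 0
E + y(51) = 2701 + 0 = 2701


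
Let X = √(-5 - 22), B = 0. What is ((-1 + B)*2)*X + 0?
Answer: -6*I*√3 ≈ -10.392*I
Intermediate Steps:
X = 3*I*√3 (X = √(-27) = 3*I*√3 ≈ 5.1962*I)
((-1 + B)*2)*X + 0 = ((-1 + 0)*2)*(3*I*√3) + 0 = (-1*2)*(3*I*√3) + 0 = -6*I*√3 + 0 = -6*I*√3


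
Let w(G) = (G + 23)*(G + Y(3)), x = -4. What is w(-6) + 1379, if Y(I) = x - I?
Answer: 1158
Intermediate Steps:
Y(I) = -4 - I
w(G) = (-7 + G)*(23 + G) (w(G) = (G + 23)*(G + (-4 - 1*3)) = (23 + G)*(G + (-4 - 3)) = (23 + G)*(G - 7) = (23 + G)*(-7 + G) = (-7 + G)*(23 + G))
w(-6) + 1379 = (-161 + (-6)² + 16*(-6)) + 1379 = (-161 + 36 - 96) + 1379 = -221 + 1379 = 1158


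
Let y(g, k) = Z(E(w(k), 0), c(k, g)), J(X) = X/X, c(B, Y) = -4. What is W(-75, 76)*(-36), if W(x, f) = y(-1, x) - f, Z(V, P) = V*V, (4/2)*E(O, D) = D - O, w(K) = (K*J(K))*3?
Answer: -452889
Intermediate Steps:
J(X) = 1
w(K) = 3*K (w(K) = (K*1)*3 = K*3 = 3*K)
E(O, D) = D/2 - O/2 (E(O, D) = (D - O)/2 = D/2 - O/2)
Z(V, P) = V²
y(g, k) = 9*k²/4 (y(g, k) = ((½)*0 - 3*k/2)² = (0 - 3*k/2)² = (-3*k/2)² = 9*k²/4)
W(x, f) = -f + 9*x²/4 (W(x, f) = 9*x²/4 - f = -f + 9*x²/4)
W(-75, 76)*(-36) = (-1*76 + (9/4)*(-75)²)*(-36) = (-76 + (9/4)*5625)*(-36) = (-76 + 50625/4)*(-36) = (50321/4)*(-36) = -452889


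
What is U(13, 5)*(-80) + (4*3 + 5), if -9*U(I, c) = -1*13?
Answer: -887/9 ≈ -98.556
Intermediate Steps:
U(I, c) = 13/9 (U(I, c) = -(-1)*13/9 = -⅑*(-13) = 13/9)
U(13, 5)*(-80) + (4*3 + 5) = (13/9)*(-80) + (4*3 + 5) = -1040/9 + (12 + 5) = -1040/9 + 17 = -887/9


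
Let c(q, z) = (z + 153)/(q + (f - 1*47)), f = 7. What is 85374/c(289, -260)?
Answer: -21258126/107 ≈ -1.9867e+5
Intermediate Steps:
c(q, z) = (153 + z)/(-40 + q) (c(q, z) = (z + 153)/(q + (7 - 1*47)) = (153 + z)/(q + (7 - 47)) = (153 + z)/(q - 40) = (153 + z)/(-40 + q))
85374/c(289, -260) = 85374/(((153 - 260)/(-40 + 289))) = 85374/((-107/249)) = 85374/(((1/249)*(-107))) = 85374/(-107/249) = 85374*(-249/107) = -21258126/107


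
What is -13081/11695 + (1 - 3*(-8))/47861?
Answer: -625777366/559734395 ≈ -1.1180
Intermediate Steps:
-13081/11695 + (1 - 3*(-8))/47861 = -13081*1/11695 + (1 + 24)*(1/47861) = -13081/11695 + 25*(1/47861) = -13081/11695 + 25/47861 = -625777366/559734395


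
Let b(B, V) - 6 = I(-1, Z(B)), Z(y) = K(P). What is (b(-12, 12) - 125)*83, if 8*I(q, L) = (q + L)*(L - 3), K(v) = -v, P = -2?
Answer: -79099/8 ≈ -9887.4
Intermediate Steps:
Z(y) = 2 (Z(y) = -1*(-2) = 2)
I(q, L) = (-3 + L)*(L + q)/8 (I(q, L) = ((q + L)*(L - 3))/8 = ((L + q)*(-3 + L))/8 = ((-3 + L)*(L + q))/8 = (-3 + L)*(L + q)/8)
b(B, V) = 47/8 (b(B, V) = 6 + (-3/8*2 - 3/8*(-1) + (⅛)*2² + (⅛)*2*(-1)) = 6 + (-¾ + 3/8 + (⅛)*4 - ¼) = 6 + (-¾ + 3/8 + ½ - ¼) = 6 - ⅛ = 47/8)
(b(-12, 12) - 125)*83 = (47/8 - 125)*83 = -953/8*83 = -79099/8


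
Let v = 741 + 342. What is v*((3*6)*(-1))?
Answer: -19494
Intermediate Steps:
v = 1083
v*((3*6)*(-1)) = 1083*((3*6)*(-1)) = 1083*(18*(-1)) = 1083*(-18) = -19494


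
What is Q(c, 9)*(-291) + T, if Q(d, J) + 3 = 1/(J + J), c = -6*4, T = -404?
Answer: 2717/6 ≈ 452.83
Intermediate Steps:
c = -24
Q(d, J) = -3 + 1/(2*J) (Q(d, J) = -3 + 1/(J + J) = -3 + 1/(2*J))
Q(c, 9)*(-291) + T = (-3 + (½)/9)*(-291) - 404 = (-3 + (½)*(⅑))*(-291) - 404 = (-3 + 1/18)*(-291) - 404 = -53/18*(-291) - 404 = 5141/6 - 404 = 2717/6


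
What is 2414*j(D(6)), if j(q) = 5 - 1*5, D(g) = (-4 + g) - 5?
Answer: 0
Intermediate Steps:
D(g) = -9 + g
j(q) = 0 (j(q) = 5 - 5 = 0)
2414*j(D(6)) = 2414*0 = 0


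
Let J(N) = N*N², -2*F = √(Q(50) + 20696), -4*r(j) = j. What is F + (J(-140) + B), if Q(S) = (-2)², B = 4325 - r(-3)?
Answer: -10958703/4 - 15*√23 ≈ -2.7397e+6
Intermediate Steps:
r(j) = -j/4
B = 17297/4 (B = 4325 - (-1)*(-3)/4 = 4325 - 1*¾ = 4325 - ¾ = 17297/4 ≈ 4324.3)
Q(S) = 4
F = -15*√23 (F = -√(4 + 20696)/2 = -15*√23 ≈ -71.938)
J(N) = N³
F + (J(-140) + B) = -15*√23 + ((-140)³ + 17297/4) = -15*√23 + (-2744000 + 17297/4) = -15*√23 - 10958703/4 = -10958703/4 - 15*√23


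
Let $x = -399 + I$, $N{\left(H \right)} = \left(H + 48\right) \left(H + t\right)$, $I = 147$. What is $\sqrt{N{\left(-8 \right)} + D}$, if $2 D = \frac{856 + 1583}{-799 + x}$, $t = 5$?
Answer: $\frac{i \sqrt{535335258}}{2102} \approx 11.007 i$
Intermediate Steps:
$N{\left(H \right)} = \left(5 + H\right) \left(48 + H\right)$ ($N{\left(H \right)} = \left(H + 48\right) \left(H + 5\right) = \left(48 + H\right) \left(5 + H\right) = \left(5 + H\right) \left(48 + H\right)$)
$x = -252$ ($x = -399 + 147 = -252$)
$D = - \frac{2439}{2102}$ ($D = \frac{\left(856 + 1583\right) \frac{1}{-799 - 252}}{2} = \frac{2439 \frac{1}{-1051}}{2} = \frac{2439 \left(- \frac{1}{1051}\right)}{2} = \frac{1}{2} \left(- \frac{2439}{1051}\right) = - \frac{2439}{2102} \approx -1.1603$)
$\sqrt{N{\left(-8 \right)} + D} = \sqrt{\left(240 + \left(-8\right)^{2} + 53 \left(-8\right)\right) - \frac{2439}{2102}} = \sqrt{\left(240 + 64 - 424\right) - \frac{2439}{2102}} = \sqrt{-120 - \frac{2439}{2102}} = \sqrt{- \frac{254679}{2102}} = \frac{i \sqrt{535335258}}{2102}$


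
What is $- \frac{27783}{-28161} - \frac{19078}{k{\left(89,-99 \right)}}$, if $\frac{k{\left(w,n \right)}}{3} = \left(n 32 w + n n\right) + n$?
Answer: $\frac{61452436}{60847875} \approx 1.0099$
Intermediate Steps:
$k{\left(w,n \right)} = 3 n + 3 n^{2} + 96 n w$ ($k{\left(w,n \right)} = 3 \left(\left(n 32 w + n n\right) + n\right) = 3 \left(\left(32 n w + n^{2}\right) + n\right) = 3 \left(\left(n^{2} + 32 n w\right) + n\right) = 3 \left(n + n^{2} + 32 n w\right) = 3 n + 3 n^{2} + 96 n w$)
$- \frac{27783}{-28161} - \frac{19078}{k{\left(89,-99 \right)}} = - \frac{27783}{-28161} - \frac{19078}{3 \left(-99\right) \left(1 - 99 + 32 \cdot 89\right)} = \left(-27783\right) \left(- \frac{1}{28161}\right) - \frac{19078}{3 \left(-99\right) \left(1 - 99 + 2848\right)} = \frac{147}{149} - \frac{19078}{3 \left(-99\right) 2750} = \frac{147}{149} - \frac{19078}{-816750} = \frac{147}{149} - - \frac{9539}{408375} = \frac{147}{149} + \frac{9539}{408375} = \frac{61452436}{60847875}$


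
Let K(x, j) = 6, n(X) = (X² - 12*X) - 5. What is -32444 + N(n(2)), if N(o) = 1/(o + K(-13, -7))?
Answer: -616437/19 ≈ -32444.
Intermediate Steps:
n(X) = -5 + X² - 12*X
N(o) = 1/(6 + o) (N(o) = 1/(o + 6) = 1/(6 + o))
-32444 + N(n(2)) = -32444 + 1/(6 + (-5 + 2² - 12*2)) = -32444 + 1/(6 + (-5 + 4 - 24)) = -32444 + 1/(6 - 25) = -32444 + 1/(-19) = -32444 - 1/19 = -616437/19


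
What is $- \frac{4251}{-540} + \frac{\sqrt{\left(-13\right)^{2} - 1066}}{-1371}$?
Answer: $\frac{1417}{180} - \frac{i \sqrt{897}}{1371} \approx 7.8722 - 0.021845 i$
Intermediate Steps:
$- \frac{4251}{-540} + \frac{\sqrt{\left(-13\right)^{2} - 1066}}{-1371} = \left(-4251\right) \left(- \frac{1}{540}\right) + \sqrt{169 - 1066} \left(- \frac{1}{1371}\right) = \frac{1417}{180} + \sqrt{-897} \left(- \frac{1}{1371}\right) = \frac{1417}{180} + i \sqrt{897} \left(- \frac{1}{1371}\right) = \frac{1417}{180} - \frac{i \sqrt{897}}{1371}$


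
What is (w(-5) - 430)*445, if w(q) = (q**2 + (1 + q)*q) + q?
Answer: -173550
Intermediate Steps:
w(q) = q + q**2 + q*(1 + q) (w(q) = (q**2 + q*(1 + q)) + q = q + q**2 + q*(1 + q))
(w(-5) - 430)*445 = (2*(-5)*(1 - 5) - 430)*445 = (2*(-5)*(-4) - 430)*445 = (40 - 430)*445 = -390*445 = -173550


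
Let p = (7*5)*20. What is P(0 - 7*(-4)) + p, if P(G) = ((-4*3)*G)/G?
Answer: 688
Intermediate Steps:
p = 700 (p = 35*20 = 700)
P(G) = -12 (P(G) = (-12*G)/G = -12)
P(0 - 7*(-4)) + p = -12 + 700 = 688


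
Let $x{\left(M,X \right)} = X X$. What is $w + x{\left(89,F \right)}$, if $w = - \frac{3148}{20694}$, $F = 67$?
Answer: $\frac{46446109}{10347} \approx 4488.8$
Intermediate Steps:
$x{\left(M,X \right)} = X^{2}$
$w = - \frac{1574}{10347}$ ($w = \left(-3148\right) \frac{1}{20694} = - \frac{1574}{10347} \approx -0.15212$)
$w + x{\left(89,F \right)} = - \frac{1574}{10347} + 67^{2} = - \frac{1574}{10347} + 4489 = \frac{46446109}{10347}$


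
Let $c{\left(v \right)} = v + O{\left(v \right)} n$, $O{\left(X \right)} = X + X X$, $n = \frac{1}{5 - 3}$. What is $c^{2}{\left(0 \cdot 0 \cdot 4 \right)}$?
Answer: $0$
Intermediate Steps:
$n = \frac{1}{2} \approx 0.5$
$O{\left(X \right)} = X + X^{2}$
$c{\left(v \right)} = v + \frac{v \left(1 + v\right)}{2}$ ($c{\left(v \right)} = v + v \left(1 + v\right) \frac{1}{2} = v + \frac{v \left(1 + v\right)}{2}$)
$c^{2}{\left(0 \cdot 0 \cdot 4 \right)} = \left(\frac{0 \cdot 0 \cdot 4 \left(3 + 0 \cdot 0 \cdot 4\right)}{2}\right)^{2} = \left(\frac{0 \cdot 4 \left(3 + 0 \cdot 4\right)}{2}\right)^{2} = \left(\frac{1}{2} \cdot 0 \left(3 + 0\right)\right)^{2} = \left(\frac{1}{2} \cdot 0 \cdot 3\right)^{2} = 0^{2} = 0$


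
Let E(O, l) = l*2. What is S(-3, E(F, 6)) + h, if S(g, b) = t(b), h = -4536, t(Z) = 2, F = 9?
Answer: -4534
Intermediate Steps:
E(O, l) = 2*l
S(g, b) = 2
S(-3, E(F, 6)) + h = 2 - 4536 = -4534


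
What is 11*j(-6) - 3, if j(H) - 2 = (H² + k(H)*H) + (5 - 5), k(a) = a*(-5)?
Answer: -1565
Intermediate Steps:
k(a) = -5*a
j(H) = 2 - 4*H² (j(H) = 2 + ((H² + (-5*H)*H) + (5 - 5)) = 2 + ((H² - 5*H²) + 0) = 2 + (-4*H² + 0) = 2 - 4*H²)
11*j(-6) - 3 = 11*(2 - 4*(-6)²) - 3 = 11*(2 - 4*36) - 3 = 11*(2 - 144) - 3 = 11*(-142) - 3 = -1562 - 3 = -1565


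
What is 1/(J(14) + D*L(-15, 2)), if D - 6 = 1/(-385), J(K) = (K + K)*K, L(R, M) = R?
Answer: 77/23257 ≈ 0.0033108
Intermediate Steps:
J(K) = 2*K² (J(K) = (2*K)*K = 2*K²)
D = 2309/385 (D = 6 + 1/(-385) = 6 - 1/385 = 2309/385 ≈ 5.9974)
1/(J(14) + D*L(-15, 2)) = 1/(2*14² + (2309/385)*(-15)) = 1/(2*196 - 6927/77) = 1/(392 - 6927/77) = 1/(23257/77) = 77/23257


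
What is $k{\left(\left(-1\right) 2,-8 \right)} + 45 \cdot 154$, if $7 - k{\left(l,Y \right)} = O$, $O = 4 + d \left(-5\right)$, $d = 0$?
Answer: $6933$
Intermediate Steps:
$O = 4$ ($O = 4 + 0 \left(-5\right) = 4 + 0 = 4$)
$k{\left(l,Y \right)} = 3$ ($k{\left(l,Y \right)} = 7 - 4 = 3$)
$k{\left(\left(-1\right) 2,-8 \right)} + 45 \cdot 154 = 3 + 45 \cdot 154 = 3 + 6930 = 6933$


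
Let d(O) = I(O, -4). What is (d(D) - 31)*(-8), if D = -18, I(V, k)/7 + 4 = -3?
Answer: 640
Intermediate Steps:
I(V, k) = -49 (I(V, k) = -28 + 7*(-3) = -28 - 21 = -49)
d(O) = -49
(d(D) - 31)*(-8) = (-49 - 31)*(-8) = -80*(-8) = 640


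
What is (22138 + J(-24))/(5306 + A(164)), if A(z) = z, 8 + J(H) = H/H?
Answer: 22131/5470 ≈ 4.0459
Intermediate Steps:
J(H) = -7 (J(H) = -8 + H/H = -8 + 1 = -7)
(22138 + J(-24))/(5306 + A(164)) = (22138 - 7)/(5306 + 164) = 22131/5470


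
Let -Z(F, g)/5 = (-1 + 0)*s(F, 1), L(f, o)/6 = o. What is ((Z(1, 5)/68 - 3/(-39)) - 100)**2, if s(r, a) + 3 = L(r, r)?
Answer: 7768130769/781456 ≈ 9940.6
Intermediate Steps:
L(f, o) = 6*o
s(r, a) = -3 + 6*r
Z(F, g) = -15 + 30*F (Z(F, g) = -5*(-1 + 0)*(-3 + 6*F) = -(-5)*(-3 + 6*F) = -5*(3 - 6*F) = -15 + 30*F)
((Z(1, 5)/68 - 3/(-39)) - 100)**2 = (((-15 + 30*1)/68 - 3/(-39)) - 100)**2 = (((-15 + 30)*(1/68) - 3*(-1/39)) - 100)**2 = ((15*(1/68) + 1/13) - 100)**2 = ((15/68 + 1/13) - 100)**2 = (263/884 - 100)**2 = (-88137/884)**2 = 7768130769/781456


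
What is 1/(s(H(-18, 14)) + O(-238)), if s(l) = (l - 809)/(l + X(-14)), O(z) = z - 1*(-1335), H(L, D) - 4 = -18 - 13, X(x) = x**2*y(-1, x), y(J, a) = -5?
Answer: 53/58185 ≈ 0.00091089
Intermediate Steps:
X(x) = -5*x**2 (X(x) = x**2*(-5) = -5*x**2)
H(L, D) = -27 (H(L, D) = 4 + (-18 - 13) = 4 - 31 = -27)
O(z) = 1335 + z (O(z) = z + 1335 = 1335 + z)
s(l) = (-809 + l)/(-980 + l) (s(l) = (l - 809)/(l - 5*(-14)**2) = (-809 + l)/(l - 5*196) = (-809 + l)/(l - 980) = (-809 + l)/(-980 + l))
1/(s(H(-18, 14)) + O(-238)) = 1/((-809 - 27)/(-980 - 27) + (1335 - 238)) = 1/(-836/(-1007) + 1097) = 1/(-1/1007*(-836) + 1097) = 1/(44/53 + 1097) = 1/(58185/53) = 53/58185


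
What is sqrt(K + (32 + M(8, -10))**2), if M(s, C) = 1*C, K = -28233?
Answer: I*sqrt(27749) ≈ 166.58*I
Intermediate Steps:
M(s, C) = C
sqrt(K + (32 + M(8, -10))**2) = sqrt(-28233 + (32 - 10)**2) = sqrt(-28233 + 22**2) = sqrt(-28233 + 484) = sqrt(-27749) = I*sqrt(27749)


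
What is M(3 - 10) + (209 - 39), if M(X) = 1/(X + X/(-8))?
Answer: 8322/49 ≈ 169.84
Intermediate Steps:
M(X) = 8/(7*X) (M(X) = 1/(X + X*(-1/8)) = 1/(X - X/8) = 1/(7*X/8) = 8/(7*X))
M(3 - 10) + (209 - 39) = 8/(7*(3 - 10)) + (209 - 39) = (8/7)/(-7) + 170 = (8/7)*(-1/7) + 170 = -8/49 + 170 = 8322/49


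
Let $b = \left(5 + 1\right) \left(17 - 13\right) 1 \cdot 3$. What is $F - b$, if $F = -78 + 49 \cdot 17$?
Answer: $683$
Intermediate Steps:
$b = 72$ ($b = 6 \cdot 4 \cdot 1 \cdot 3 = 24 \cdot 1 \cdot 3 = 24 \cdot 3 = 72$)
$F = 755$ ($F = -78 + 833 = 755$)
$F - b = 755 - 72 = 683$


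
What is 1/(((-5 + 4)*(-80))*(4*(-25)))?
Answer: -1/8000 ≈ -0.00012500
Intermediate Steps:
1/(((-5 + 4)*(-80))*(4*(-25))) = 1/(-1*(-80)*(-100)) = 1/(80*(-100)) = 1/(-8000) = -1/8000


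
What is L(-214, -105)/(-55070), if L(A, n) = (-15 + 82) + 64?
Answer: -131/55070 ≈ -0.0023788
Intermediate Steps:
L(A, n) = 131 (L(A, n) = 67 + 64 = 131)
L(-214, -105)/(-55070) = 131/(-55070) = 131*(-1/55070) = -131/55070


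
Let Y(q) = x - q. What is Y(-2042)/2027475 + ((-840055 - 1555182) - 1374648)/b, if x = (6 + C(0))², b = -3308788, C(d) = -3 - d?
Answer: 1092876273509/958354992900 ≈ 1.1404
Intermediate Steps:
x = 9 (x = (6 + (-3 - 1*0))² = (6 + (-3 + 0))² = (6 - 3)² = 3² = 9)
Y(q) = 9 - q
Y(-2042)/2027475 + ((-840055 - 1555182) - 1374648)/b = (9 - 1*(-2042))/2027475 + ((-840055 - 1555182) - 1374648)/(-3308788) = (9 + 2042)*(1/2027475) + (-2395237 - 1374648)*(-1/3308788) = 2051*(1/2027475) - 3769885*(-1/3308788) = 2051/2027475 + 538555/472684 = 1092876273509/958354992900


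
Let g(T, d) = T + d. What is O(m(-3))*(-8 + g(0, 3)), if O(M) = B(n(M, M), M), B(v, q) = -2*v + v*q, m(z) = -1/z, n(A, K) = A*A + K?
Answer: 100/27 ≈ 3.7037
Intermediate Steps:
n(A, K) = K + A**2 (n(A, K) = A**2 + K = K + A**2)
B(v, q) = -2*v + q*v
O(M) = (-2 + M)*(M + M**2) (O(M) = (M + M**2)*(-2 + M) = (-2 + M)*(M + M**2))
O(m(-3))*(-8 + g(0, 3)) = ((-1/(-3))*(1 - 1/(-3))*(-2 - 1/(-3)))*(-8 + (0 + 3)) = ((-1*(-1/3))*(1 - 1*(-1/3))*(-2 - 1*(-1/3)))*(-8 + 3) = ((1 + 1/3)*(-2 + 1/3)/3)*(-5) = ((1/3)*(4/3)*(-5/3))*(-5) = -20/27*(-5) = 100/27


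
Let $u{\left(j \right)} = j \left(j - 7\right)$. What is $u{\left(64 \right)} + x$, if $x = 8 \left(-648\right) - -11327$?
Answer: $9791$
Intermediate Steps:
$u{\left(j \right)} = j \left(-7 + j\right)$
$x = 6143$ ($x = -5184 + 11327 = 6143$)
$u{\left(64 \right)} + x = 64 \left(-7 + 64\right) + 6143 = 64 \cdot 57 + 6143 = 3648 + 6143 = 9791$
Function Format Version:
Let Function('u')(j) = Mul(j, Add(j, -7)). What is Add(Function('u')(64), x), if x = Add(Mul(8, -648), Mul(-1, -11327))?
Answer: 9791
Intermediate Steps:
Function('u')(j) = Mul(j, Add(-7, j))
x = 6143 (x = Add(-5184, 11327) = 6143)
Add(Function('u')(64), x) = Add(Mul(64, Add(-7, 64)), 6143) = Add(Mul(64, 57), 6143) = Add(3648, 6143) = 9791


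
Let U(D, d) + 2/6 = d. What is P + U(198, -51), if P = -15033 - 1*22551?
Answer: -112906/3 ≈ -37635.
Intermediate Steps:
U(D, d) = -⅓ + d
P = -37584 (P = -15033 - 22551 = -37584)
P + U(198, -51) = -37584 + (-⅓ - 51) = -37584 - 154/3 = -112906/3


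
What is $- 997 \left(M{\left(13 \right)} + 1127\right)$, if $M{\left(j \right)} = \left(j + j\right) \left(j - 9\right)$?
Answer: $-1227307$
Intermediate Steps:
$M{\left(j \right)} = 2 j \left(-9 + j\right)$
$- 997 \left(M{\left(13 \right)} + 1127\right) = - 997 \left(2 \cdot 13 \left(-9 + 13\right) + 1127\right) = - 997 \left(2 \cdot 13 \cdot 4 + 1127\right) = - 997 \left(104 + 1127\right) = \left(-997\right) 1231 = -1227307$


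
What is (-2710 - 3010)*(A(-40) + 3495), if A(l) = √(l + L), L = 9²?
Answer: -19991400 - 5720*√41 ≈ -2.0028e+7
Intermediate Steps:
L = 81
A(l) = √(81 + l) (A(l) = √(l + 81) = √(81 + l))
(-2710 - 3010)*(A(-40) + 3495) = (-2710 - 3010)*(√(81 - 40) + 3495) = -5720*(√41 + 3495) = -5720*(3495 + √41) = -19991400 - 5720*√41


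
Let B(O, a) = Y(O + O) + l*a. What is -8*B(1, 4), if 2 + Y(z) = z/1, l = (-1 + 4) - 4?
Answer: 32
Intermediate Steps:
l = -1 (l = 3 - 4 = -1)
Y(z) = -2 + z (Y(z) = -2 + z/1 = -2 + z*1 = -2 + z)
B(O, a) = -2 - a + 2*O (B(O, a) = (-2 + (O + O)) - a = (-2 + 2*O) - a = -2 - a + 2*O)
-8*B(1, 4) = -8*(-2 - 1*4 + 2*1) = -8*(-2 - 4 + 2) = -8*(-4) = 32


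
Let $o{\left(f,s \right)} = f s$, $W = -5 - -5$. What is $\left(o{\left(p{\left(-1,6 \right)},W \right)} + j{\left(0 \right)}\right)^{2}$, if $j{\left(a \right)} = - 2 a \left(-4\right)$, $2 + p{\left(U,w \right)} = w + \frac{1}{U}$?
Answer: $0$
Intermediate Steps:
$p{\left(U,w \right)} = -2 + w + \frac{1}{U}$ ($p{\left(U,w \right)} = -2 + \left(w + \frac{1}{U}\right) = -2 + w + \frac{1}{U}$)
$j{\left(a \right)} = 8 a$
$W = 0$ ($W = -5 + 5 = 0$)
$\left(o{\left(p{\left(-1,6 \right)},W \right)} + j{\left(0 \right)}\right)^{2} = \left(\left(-2 + 6 + \frac{1}{-1}\right) 0 + 8 \cdot 0\right)^{2} = \left(\left(-2 + 6 - 1\right) 0 + 0\right)^{2} = \left(3 \cdot 0 + 0\right)^{2} = \left(0 + 0\right)^{2} = 0^{2} = 0$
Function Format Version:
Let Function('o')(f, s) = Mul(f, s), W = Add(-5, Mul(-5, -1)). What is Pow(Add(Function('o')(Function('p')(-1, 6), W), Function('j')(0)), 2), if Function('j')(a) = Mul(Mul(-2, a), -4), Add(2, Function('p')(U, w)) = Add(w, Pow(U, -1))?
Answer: 0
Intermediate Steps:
Function('p')(U, w) = Add(-2, w, Pow(U, -1)) (Function('p')(U, w) = Add(-2, Add(w, Pow(U, -1))) = Add(-2, w, Pow(U, -1)))
Function('j')(a) = Mul(8, a)
W = 0 (W = Add(-5, 5) = 0)
Pow(Add(Function('o')(Function('p')(-1, 6), W), Function('j')(0)), 2) = Pow(Add(Mul(Add(-2, 6, Pow(-1, -1)), 0), Mul(8, 0)), 2) = Pow(Add(Mul(Add(-2, 6, -1), 0), 0), 2) = Pow(Add(Mul(3, 0), 0), 2) = Pow(Add(0, 0), 2) = Pow(0, 2) = 0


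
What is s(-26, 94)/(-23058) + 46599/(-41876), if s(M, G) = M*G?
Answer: -486067399/482788404 ≈ -1.0068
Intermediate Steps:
s(M, G) = G*M
s(-26, 94)/(-23058) + 46599/(-41876) = (94*(-26))/(-23058) + 46599/(-41876) = -2444*(-1/23058) + 46599*(-1/41876) = 1222/11529 - 46599/41876 = -486067399/482788404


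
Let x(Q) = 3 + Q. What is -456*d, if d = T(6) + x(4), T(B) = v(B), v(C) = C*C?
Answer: -19608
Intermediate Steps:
v(C) = C²
T(B) = B²
d = 43 (d = 6² + (3 + 4) = 36 + 7 = 43)
-456*d = -456*43 = -19608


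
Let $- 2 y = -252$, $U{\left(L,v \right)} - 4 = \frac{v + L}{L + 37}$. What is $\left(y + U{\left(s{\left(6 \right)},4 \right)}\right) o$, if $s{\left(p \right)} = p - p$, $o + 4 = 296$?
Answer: $\frac{1405688}{37} \approx 37992.0$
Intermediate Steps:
$o = 292$ ($o = -4 + 296 = 292$)
$s{\left(p \right)} = 0$
$U{\left(L,v \right)} = 4 + \frac{L + v}{37 + L}$ ($U{\left(L,v \right)} = 4 + \frac{v + L}{L + 37} = 4 + \frac{L + v}{37 + L}$)
$y = 126$ ($y = \left(- \frac{1}{2}\right) \left(-252\right) = 126$)
$\left(y + U{\left(s{\left(6 \right)},4 \right)}\right) o = \left(126 + \frac{148 + 4 + 5 \cdot 0}{37 + 0}\right) 292 = \left(126 + \frac{148 + 4 + 0}{37}\right) 292 = \left(126 + \frac{1}{37} \cdot 152\right) 292 = \left(126 + \frac{152}{37}\right) 292 = \frac{4814}{37} \cdot 292 = \frac{1405688}{37}$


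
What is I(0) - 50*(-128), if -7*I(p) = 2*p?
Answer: 6400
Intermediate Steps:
I(p) = -2*p/7
I(0) - 50*(-128) = -2/7*0 - 50*(-128) = 0 + 6400 = 6400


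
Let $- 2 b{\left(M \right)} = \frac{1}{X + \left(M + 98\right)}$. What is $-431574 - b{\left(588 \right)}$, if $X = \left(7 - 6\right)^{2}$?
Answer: $- \frac{592982675}{1374} \approx -4.3157 \cdot 10^{5}$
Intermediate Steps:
$X = 1$ ($X = 1^{2} = 1$)
$b{\left(M \right)} = - \frac{1}{2 \left(99 + M\right)}$ ($b{\left(M \right)} = - \frac{1}{2 \left(1 + \left(M + 98\right)\right)} = - \frac{1}{2 \left(1 + \left(98 + M\right)\right)} = - \frac{1}{2 \left(99 + M\right)}$)
$-431574 - b{\left(588 \right)} = -431574 - - \frac{1}{198 + 2 \cdot 588} = -431574 - - \frac{1}{198 + 1176} = -431574 - - \frac{1}{1374} = -431574 + \frac{1}{1374} = - \frac{592982675}{1374}$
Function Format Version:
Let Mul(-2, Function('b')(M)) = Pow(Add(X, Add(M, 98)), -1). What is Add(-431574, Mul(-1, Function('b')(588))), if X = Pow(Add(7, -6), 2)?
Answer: Rational(-592982675, 1374) ≈ -4.3157e+5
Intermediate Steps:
X = 1 (X = Pow(1, 2) = 1)
Function('b')(M) = Mul(Rational(-1, 2), Pow(Add(99, M), -1)) (Function('b')(M) = Mul(Rational(-1, 2), Pow(Add(1, Add(M, 98)), -1)) = Mul(Rational(-1, 2), Pow(Add(1, Add(98, M)), -1)) = Mul(Rational(-1, 2), Pow(Add(99, M), -1)))
Add(-431574, Mul(-1, Function('b')(588))) = Add(-431574, Mul(-1, Mul(-1, Pow(Add(198, Mul(2, 588)), -1)))) = Add(-431574, Mul(-1, Mul(-1, Pow(Add(198, 1176), -1)))) = Add(-431574, Mul(-1, Mul(-1, Pow(1374, -1)))) = Add(-431574, Mul(-1, Mul(-1, Rational(1, 1374)))) = Add(-431574, Mul(-1, Rational(-1, 1374))) = Add(-431574, Rational(1, 1374)) = Rational(-592982675, 1374)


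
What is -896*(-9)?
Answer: 8064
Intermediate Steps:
-896*(-9) = -224*(-36) = 8064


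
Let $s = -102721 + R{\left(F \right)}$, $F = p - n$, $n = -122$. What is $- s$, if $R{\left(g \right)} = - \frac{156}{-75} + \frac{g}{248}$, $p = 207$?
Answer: $\frac{636849079}{6200} \approx 1.0272 \cdot 10^{5}$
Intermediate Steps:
$F = 329$ ($F = 207 - -122 = 207 + 122 = 329$)
$R{\left(g \right)} = \frac{52}{25} + \frac{g}{248}$ ($R{\left(g \right)} = \left(-156\right) \left(- \frac{1}{75}\right) + g \frac{1}{248} = \frac{52}{25} + \frac{g}{248}$)
$s = - \frac{636849079}{6200}$ ($s = -102721 + \left(\frac{52}{25} + \frac{1}{248} \cdot 329\right) = -102721 + \left(\frac{52}{25} + \frac{329}{248}\right) = -102721 + \frac{21121}{6200} = - \frac{636849079}{6200} \approx -1.0272 \cdot 10^{5}$)
$- s = \left(-1\right) \left(- \frac{636849079}{6200}\right) = \frac{636849079}{6200}$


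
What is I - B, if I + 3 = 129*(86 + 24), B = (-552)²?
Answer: -290517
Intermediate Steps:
B = 304704
I = 14187 (I = -3 + 129*(86 + 24) = -3 + 129*110 = -3 + 14190 = 14187)
I - B = 14187 - 1*304704 = 14187 - 304704 = -290517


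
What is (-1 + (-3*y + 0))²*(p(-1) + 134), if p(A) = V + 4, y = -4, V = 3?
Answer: 17061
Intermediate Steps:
p(A) = 7 (p(A) = 3 + 4 = 7)
(-1 + (-3*y + 0))²*(p(-1) + 134) = (-1 + (-3*(-4) + 0))²*(7 + 134) = (-1 + (12 + 0))²*141 = (-1 + 12)²*141 = 11²*141 = 121*141 = 17061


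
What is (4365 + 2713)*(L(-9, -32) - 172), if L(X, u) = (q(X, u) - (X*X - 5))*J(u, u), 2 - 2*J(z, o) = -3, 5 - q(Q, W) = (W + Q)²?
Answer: -32219056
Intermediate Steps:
q(Q, W) = 5 - (Q + W)² (q(Q, W) = 5 - (W + Q)² = 5 - (Q + W)²)
J(z, o) = 5/2 (J(z, o) = 1 - ½*(-3) = 1 + 3/2 = 5/2)
L(X, u) = 25 - 5*X²/2 - 5*(X + u)²/2 (L(X, u) = ((5 - (X + u)²) - (X*X - 5))*(5/2) = ((5 - (X + u)²) - (X² - 5))*(5/2) = ((5 - (X + u)²) - (-5 + X²))*(5/2) = ((5 - (X + u)²) + (5 - X²))*(5/2) = (10 - X² - (X + u)²)*(5/2) = 25 - 5*X²/2 - 5*(X + u)²/2)
(4365 + 2713)*(L(-9, -32) - 172) = (4365 + 2713)*((25 - 5/2*(-9)² - 5*(-9 - 32)²/2) - 172) = 7078*((25 - 5/2*81 - 5/2*(-41)²) - 172) = 7078*((25 - 405/2 - 5/2*1681) - 172) = 7078*((25 - 405/2 - 8405/2) - 172) = 7078*(-4380 - 172) = 7078*(-4552) = -32219056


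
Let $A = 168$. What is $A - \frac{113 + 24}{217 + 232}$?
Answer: $\frac{75295}{449} \approx 167.69$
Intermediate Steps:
$A - \frac{113 + 24}{217 + 232} = 168 - \frac{113 + 24}{217 + 232} = 168 - \frac{137}{449} = \frac{75295}{449}$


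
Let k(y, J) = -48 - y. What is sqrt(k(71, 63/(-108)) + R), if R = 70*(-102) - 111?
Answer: I*sqrt(7370) ≈ 85.849*I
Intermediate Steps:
R = -7251 (R = -7140 - 111 = -7251)
sqrt(k(71, 63/(-108)) + R) = sqrt((-48 - 1*71) - 7251) = sqrt((-48 - 71) - 7251) = sqrt(-119 - 7251) = sqrt(-7370) = I*sqrt(7370)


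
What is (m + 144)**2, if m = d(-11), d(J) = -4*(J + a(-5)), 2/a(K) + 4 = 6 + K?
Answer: 327184/9 ≈ 36354.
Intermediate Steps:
a(K) = 2/(2 + K) (a(K) = 2/(-4 + (6 + K)) = 2/(2 + K))
d(J) = 8/3 - 4*J (d(J) = -4*(J + 2/(2 - 5)) = -4*(J + 2/(-3)) = -4*(J + 2*(-1/3)) = -4*(J - 2/3) = -4*(-2/3 + J) = 8/3 - 4*J)
m = 140/3 (m = 8/3 - 4*(-11) = 8/3 + 44 = 140/3 ≈ 46.667)
(m + 144)**2 = (140/3 + 144)**2 = (572/3)**2 = 327184/9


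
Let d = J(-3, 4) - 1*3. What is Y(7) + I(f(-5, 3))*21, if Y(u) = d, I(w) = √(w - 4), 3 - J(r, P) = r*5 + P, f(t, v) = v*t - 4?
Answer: 11 + 21*I*√23 ≈ 11.0 + 100.71*I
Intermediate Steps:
f(t, v) = -4 + t*v (f(t, v) = t*v - 4 = -4 + t*v)
J(r, P) = 3 - P - 5*r (J(r, P) = 3 - (r*5 + P) = 3 - (5*r + P) = 3 - (P + 5*r) = 3 + (-P - 5*r) = 3 - P - 5*r)
I(w) = √(-4 + w)
d = 11 (d = (3 - 1*4 - 5*(-3)) - 1*3 = (3 - 4 + 15) - 3 = 14 - 3 = 11)
Y(u) = 11
Y(7) + I(f(-5, 3))*21 = 11 + √(-4 + (-4 - 5*3))*21 = 11 + √(-4 + (-4 - 15))*21 = 11 + √(-4 - 19)*21 = 11 + √(-23)*21 = 11 + (I*√23)*21 = 11 + 21*I*√23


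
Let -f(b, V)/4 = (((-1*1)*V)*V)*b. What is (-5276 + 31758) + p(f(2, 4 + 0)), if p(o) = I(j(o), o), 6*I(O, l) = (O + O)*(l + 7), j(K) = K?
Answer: 32242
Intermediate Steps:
f(b, V) = 4*b*V² (f(b, V) = -4*((-1*1)*V)*V*b = -4*(-V)*V*b = -4*(-V²)*b = -(-4)*b*V² = 4*b*V²)
I(O, l) = O*(7 + l)/3 (I(O, l) = ((O + O)*(l + 7))/6 = ((2*O)*(7 + l))/6 = (2*O*(7 + l))/6 = O*(7 + l)/3)
p(o) = o*(7 + o)/3
(-5276 + 31758) + p(f(2, 4 + 0)) = (-5276 + 31758) + (4*2*(4 + 0)²)*(7 + 4*2*(4 + 0)²)/3 = 26482 + (4*2*4²)*(7 + 4*2*4²)/3 = 26482 + (4*2*16)*(7 + 4*2*16)/3 = 26482 + (⅓)*128*(7 + 128) = 26482 + (⅓)*128*135 = 26482 + 5760 = 32242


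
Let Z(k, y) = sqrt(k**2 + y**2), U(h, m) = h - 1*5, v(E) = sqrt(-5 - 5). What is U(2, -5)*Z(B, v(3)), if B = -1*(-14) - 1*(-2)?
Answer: -3*sqrt(246) ≈ -47.053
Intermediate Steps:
v(E) = I*sqrt(10) (v(E) = sqrt(-10) = I*sqrt(10))
U(h, m) = -5 + h (U(h, m) = h - 5 = -5 + h)
B = 16 (B = 14 + 2 = 16)
U(2, -5)*Z(B, v(3)) = (-5 + 2)*sqrt(16**2 + (I*sqrt(10))**2) = -3*sqrt(256 - 10) = -3*sqrt(246)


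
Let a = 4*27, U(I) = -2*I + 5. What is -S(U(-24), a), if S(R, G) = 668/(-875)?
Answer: 668/875 ≈ 0.76343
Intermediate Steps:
U(I) = 5 - 2*I
a = 108
S(R, G) = -668/875 (S(R, G) = 668*(-1/875) = -668/875)
-S(U(-24), a) = -1*(-668/875) = 668/875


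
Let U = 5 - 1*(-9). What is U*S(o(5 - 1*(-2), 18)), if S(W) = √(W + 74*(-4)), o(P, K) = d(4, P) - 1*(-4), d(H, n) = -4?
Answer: 28*I*√74 ≈ 240.87*I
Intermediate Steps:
U = 14 (U = 5 + 9 = 14)
o(P, K) = 0 (o(P, K) = -4 - 1*(-4) = -4 + 4 = 0)
S(W) = √(-296 + W) (S(W) = √(W - 296) = √(-296 + W))
U*S(o(5 - 1*(-2), 18)) = 14*√(-296 + 0) = 14*√(-296) = 14*(2*I*√74) = 28*I*√74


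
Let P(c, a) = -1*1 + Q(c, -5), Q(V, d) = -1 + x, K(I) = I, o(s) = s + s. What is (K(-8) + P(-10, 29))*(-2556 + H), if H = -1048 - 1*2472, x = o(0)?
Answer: 60760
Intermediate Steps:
o(s) = 2*s
x = 0 (x = 2*0 = 0)
Q(V, d) = -1 (Q(V, d) = -1 + 0 = -1)
P(c, a) = -2 (P(c, a) = -1*1 - 1 = -1 - 1 = -2)
H = -3520 (H = -1048 - 2472 = -3520)
(K(-8) + P(-10, 29))*(-2556 + H) = (-8 - 2)*(-2556 - 3520) = -10*(-6076) = 60760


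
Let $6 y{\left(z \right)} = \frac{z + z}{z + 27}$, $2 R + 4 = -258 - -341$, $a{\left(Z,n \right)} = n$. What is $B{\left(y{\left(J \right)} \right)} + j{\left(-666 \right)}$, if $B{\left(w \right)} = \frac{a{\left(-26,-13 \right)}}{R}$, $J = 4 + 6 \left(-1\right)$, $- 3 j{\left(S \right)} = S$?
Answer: $\frac{17512}{79} \approx 221.67$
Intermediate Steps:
$j{\left(S \right)} = - \frac{S}{3}$
$R = \frac{79}{2}$ ($R = -2 + \frac{-258 - -341}{2} = -2 + \frac{-258 + 341}{2} = -2 + \frac{1}{2} \cdot 83 = -2 + \frac{83}{2} = \frac{79}{2} \approx 39.5$)
$J = -2$ ($J = 4 - 6 = -2$)
$y{\left(z \right)} = \frac{z}{3 \left(27 + z\right)}$ ($y{\left(z \right)} = \frac{\left(z + z\right) \frac{1}{z + 27}}{6} = \frac{2 z \frac{1}{27 + z}}{6} = \frac{z}{3 \left(27 + z\right)}$)
$B{\left(w \right)} = - \frac{26}{79}$ ($B{\left(w \right)} = - \frac{13}{\frac{79}{2}} = \left(-13\right) \frac{2}{79} = - \frac{26}{79}$)
$B{\left(y{\left(J \right)} \right)} + j{\left(-666 \right)} = - \frac{26}{79} - -222 = - \frac{26}{79} + 222 = \frac{17512}{79}$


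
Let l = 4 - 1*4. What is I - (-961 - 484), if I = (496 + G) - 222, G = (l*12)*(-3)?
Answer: 1719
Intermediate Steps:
l = 0 (l = 4 - 4 = 0)
G = 0 (G = (0*12)*(-3) = 0*(-3) = 0)
I = 274 (I = (496 + 0) - 222 = 496 - 222 = 274)
I - (-961 - 484) = 274 - (-961 - 484) = 274 - 1*(-1445) = 274 + 1445 = 1719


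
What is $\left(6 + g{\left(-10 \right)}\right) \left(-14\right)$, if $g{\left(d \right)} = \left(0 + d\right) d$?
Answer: $-1484$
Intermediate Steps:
$g{\left(d \right)} = d^{2}$ ($g{\left(d \right)} = d d = d^{2}$)
$\left(6 + g{\left(-10 \right)}\right) \left(-14\right) = \left(6 + \left(-10\right)^{2}\right) \left(-14\right) = \left(6 + 100\right) \left(-14\right) = 106 \left(-14\right) = -1484$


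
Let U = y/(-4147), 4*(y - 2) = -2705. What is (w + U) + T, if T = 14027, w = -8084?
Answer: 3399489/572 ≈ 5943.2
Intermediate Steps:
y = -2697/4 (y = 2 + (¼)*(-2705) = 2 - 2705/4 = -2697/4 ≈ -674.25)
U = 93/572 (U = -2697/4/(-4147) = -2697/4*(-1/4147) = 93/572 ≈ 0.16259)
(w + U) + T = (-8084 + 93/572) + 14027 = -4623955/572 + 14027 = 3399489/572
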